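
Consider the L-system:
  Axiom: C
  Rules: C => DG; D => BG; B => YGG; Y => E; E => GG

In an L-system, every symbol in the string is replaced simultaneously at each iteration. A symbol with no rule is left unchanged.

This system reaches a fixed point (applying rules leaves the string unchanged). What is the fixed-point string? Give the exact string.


Step 0: C
Step 1: DG
Step 2: BGG
Step 3: YGGGG
Step 4: EGGGG
Step 5: GGGGGG
Step 6: GGGGGG  (unchanged — fixed point at step 5)

Answer: GGGGGG


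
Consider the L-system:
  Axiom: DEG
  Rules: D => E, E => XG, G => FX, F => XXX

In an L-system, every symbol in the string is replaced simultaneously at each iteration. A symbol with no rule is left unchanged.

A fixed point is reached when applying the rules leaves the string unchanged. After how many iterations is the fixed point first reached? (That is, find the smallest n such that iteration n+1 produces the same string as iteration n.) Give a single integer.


Answer: 4

Derivation:
Step 0: DEG
Step 1: EXGFX
Step 2: XGXFXXXXX
Step 3: XFXXXXXXXXXX
Step 4: XXXXXXXXXXXXXX
Step 5: XXXXXXXXXXXXXX  (unchanged — fixed point at step 4)


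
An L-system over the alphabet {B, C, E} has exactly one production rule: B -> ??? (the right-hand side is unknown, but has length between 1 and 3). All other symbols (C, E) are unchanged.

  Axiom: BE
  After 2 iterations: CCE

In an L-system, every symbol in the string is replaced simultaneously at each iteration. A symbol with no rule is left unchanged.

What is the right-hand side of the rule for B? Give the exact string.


Answer: CC

Derivation:
Trying B -> CC:
  Step 0: BE
  Step 1: CCE
  Step 2: CCE
Matches the given result.


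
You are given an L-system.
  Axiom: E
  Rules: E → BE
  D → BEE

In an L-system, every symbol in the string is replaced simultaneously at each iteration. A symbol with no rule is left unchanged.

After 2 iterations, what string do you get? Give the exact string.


Step 0: E
Step 1: BE
Step 2: BBE

Answer: BBE


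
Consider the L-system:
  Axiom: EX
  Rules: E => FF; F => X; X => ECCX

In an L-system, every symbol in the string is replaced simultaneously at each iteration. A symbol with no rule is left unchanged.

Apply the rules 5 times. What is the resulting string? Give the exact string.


Step 0: EX
Step 1: FFECCX
Step 2: XXFFCCECCX
Step 3: ECCXECCXXXCCFFCCECCX
Step 4: FFCCECCXFFCCECCXECCXECCXCCXXCCFFCCECCX
Step 5: XXCCFFCCECCXXXCCFFCCECCXFFCCECCXFFCCECCXCCECCXECCXCCXXCCFFCCECCX

Answer: XXCCFFCCECCXXXCCFFCCECCXFFCCECCXFFCCECCXCCECCXECCXCCXXCCFFCCECCX


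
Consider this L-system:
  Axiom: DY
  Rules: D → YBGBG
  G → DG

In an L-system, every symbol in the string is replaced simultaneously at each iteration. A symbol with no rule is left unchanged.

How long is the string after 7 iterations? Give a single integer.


Answer: 258

Derivation:
Step 0: length = 2
Step 1: length = 6
Step 2: length = 8
Step 3: length = 18
Step 4: length = 32
Step 5: length = 66
Step 6: length = 128
Step 7: length = 258


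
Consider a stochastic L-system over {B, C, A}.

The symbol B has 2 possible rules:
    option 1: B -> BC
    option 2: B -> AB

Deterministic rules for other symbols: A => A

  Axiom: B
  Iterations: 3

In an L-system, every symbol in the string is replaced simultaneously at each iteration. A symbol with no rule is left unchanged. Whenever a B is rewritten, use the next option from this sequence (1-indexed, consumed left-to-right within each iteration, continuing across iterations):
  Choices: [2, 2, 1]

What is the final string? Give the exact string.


Answer: AABC

Derivation:
Step 0: B
Step 1: AB  (used choices [2])
Step 2: AAB  (used choices [2])
Step 3: AABC  (used choices [1])


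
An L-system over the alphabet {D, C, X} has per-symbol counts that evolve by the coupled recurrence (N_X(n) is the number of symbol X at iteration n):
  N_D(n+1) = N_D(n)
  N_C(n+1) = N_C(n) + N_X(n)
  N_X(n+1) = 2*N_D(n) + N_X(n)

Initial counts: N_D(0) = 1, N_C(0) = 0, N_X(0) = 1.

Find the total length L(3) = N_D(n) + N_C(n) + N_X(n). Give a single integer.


Answer: 17

Derivation:
Step 0: N_D=1, N_C=0, N_X=1, L=2
Step 1: N_D=1, N_C=1, N_X=3, L=5
Step 2: N_D=1, N_C=4, N_X=5, L=10
Step 3: N_D=1, N_C=9, N_X=7, L=17


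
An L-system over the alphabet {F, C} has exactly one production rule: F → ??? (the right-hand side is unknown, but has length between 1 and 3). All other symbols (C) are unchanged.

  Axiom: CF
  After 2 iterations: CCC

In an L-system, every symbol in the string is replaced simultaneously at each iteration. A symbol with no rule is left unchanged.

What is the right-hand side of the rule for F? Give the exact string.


Trying F → CC:
  Step 0: CF
  Step 1: CCC
  Step 2: CCC
Matches the given result.

Answer: CC


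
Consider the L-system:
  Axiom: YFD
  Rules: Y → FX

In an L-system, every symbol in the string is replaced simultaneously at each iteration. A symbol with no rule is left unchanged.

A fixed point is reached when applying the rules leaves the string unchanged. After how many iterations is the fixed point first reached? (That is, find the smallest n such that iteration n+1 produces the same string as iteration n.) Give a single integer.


Step 0: YFD
Step 1: FXFD
Step 2: FXFD  (unchanged — fixed point at step 1)

Answer: 1


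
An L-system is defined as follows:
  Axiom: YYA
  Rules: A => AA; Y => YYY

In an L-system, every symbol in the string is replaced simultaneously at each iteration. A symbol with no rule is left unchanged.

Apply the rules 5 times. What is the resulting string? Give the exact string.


Answer: YYYYYYYYYYYYYYYYYYYYYYYYYYYYYYYYYYYYYYYYYYYYYYYYYYYYYYYYYYYYYYYYYYYYYYYYYYYYYYYYYYYYYYYYYYYYYYYYYYYYYYYYYYYYYYYYYYYYYYYYYYYYYYYYYYYYYYYYYYYYYYYYYYYYYYYYYYYYYYYYYYYYYYYYYYYYYYYYYYYYYYYYYYYYYYYYYYYYYYYYYYYYYYYYYYYYYYYYYYYYYYYYYYYYYYYYYYYYYYYYYYYYYYYYYYYYYYYYYYYYYYYYYYYYYYYYYYYYYYYYYYYYYYYYYYYYYYYYYYYYYYYYYYYYYYYYYYYYYYYYYYYYYYYYYYYYYYYYYYYYYYYYYYYYYYYYYYYYYYYYYYYYYYYYYYYYYYYYYYYYYYYYYYYYYYYYYYYYYYYYYYYYYYYYYYYYYYYYYYYYYYYYYYYYYYYYYYYYYYYYYYYYYYYYYYYYYYYYYYYYYYYYYYYYYYYYYYYYYYYYYYYYYYAAAAAAAAAAAAAAAAAAAAAAAAAAAAAAAA

Derivation:
Step 0: YYA
Step 1: YYYYYYAA
Step 2: YYYYYYYYYYYYYYYYYYAAAA
Step 3: YYYYYYYYYYYYYYYYYYYYYYYYYYYYYYYYYYYYYYYYYYYYYYYYYYYYYYAAAAAAAA
Step 4: YYYYYYYYYYYYYYYYYYYYYYYYYYYYYYYYYYYYYYYYYYYYYYYYYYYYYYYYYYYYYYYYYYYYYYYYYYYYYYYYYYYYYYYYYYYYYYYYYYYYYYYYYYYYYYYYYYYYYYYYYYYYYYYYYYYYYYYYYYYYYYYYYYYYYYYYYYYYYYYYYYAAAAAAAAAAAAAAAA
Step 5: YYYYYYYYYYYYYYYYYYYYYYYYYYYYYYYYYYYYYYYYYYYYYYYYYYYYYYYYYYYYYYYYYYYYYYYYYYYYYYYYYYYYYYYYYYYYYYYYYYYYYYYYYYYYYYYYYYYYYYYYYYYYYYYYYYYYYYYYYYYYYYYYYYYYYYYYYYYYYYYYYYYYYYYYYYYYYYYYYYYYYYYYYYYYYYYYYYYYYYYYYYYYYYYYYYYYYYYYYYYYYYYYYYYYYYYYYYYYYYYYYYYYYYYYYYYYYYYYYYYYYYYYYYYYYYYYYYYYYYYYYYYYYYYYYYYYYYYYYYYYYYYYYYYYYYYYYYYYYYYYYYYYYYYYYYYYYYYYYYYYYYYYYYYYYYYYYYYYYYYYYYYYYYYYYYYYYYYYYYYYYYYYYYYYYYYYYYYYYYYYYYYYYYYYYYYYYYYYYYYYYYYYYYYYYYYYYYYYYYYYYYYYYYYYYYYYYYYYYYYYYYYYYYYYYYYYYYYYYYYYYYYYYYAAAAAAAAAAAAAAAAAAAAAAAAAAAAAAAA


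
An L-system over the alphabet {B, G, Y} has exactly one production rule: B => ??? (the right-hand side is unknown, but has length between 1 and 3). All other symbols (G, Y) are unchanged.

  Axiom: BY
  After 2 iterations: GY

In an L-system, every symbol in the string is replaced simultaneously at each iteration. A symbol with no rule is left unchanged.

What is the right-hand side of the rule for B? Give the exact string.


Answer: G

Derivation:
Trying B => G:
  Step 0: BY
  Step 1: GY
  Step 2: GY
Matches the given result.


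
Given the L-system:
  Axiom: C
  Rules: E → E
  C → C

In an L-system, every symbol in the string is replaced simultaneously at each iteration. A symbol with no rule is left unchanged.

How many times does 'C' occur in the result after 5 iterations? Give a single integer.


Answer: 1

Derivation:
Step 0: C  (1 'C')
Step 1: C  (1 'C')
Step 2: C  (1 'C')
Step 3: C  (1 'C')
Step 4: C  (1 'C')
Step 5: C  (1 'C')


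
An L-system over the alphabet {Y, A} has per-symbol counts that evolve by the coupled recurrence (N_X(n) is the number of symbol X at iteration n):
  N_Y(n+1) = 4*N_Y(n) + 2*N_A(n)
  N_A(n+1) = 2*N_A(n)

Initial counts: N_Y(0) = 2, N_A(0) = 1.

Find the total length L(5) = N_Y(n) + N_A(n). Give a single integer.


Step 0: N_Y=2, N_A=1, L=3
Step 1: N_Y=10, N_A=2, L=12
Step 2: N_Y=44, N_A=4, L=48
Step 3: N_Y=184, N_A=8, L=192
Step 4: N_Y=752, N_A=16, L=768
Step 5: N_Y=3040, N_A=32, L=3072

Answer: 3072


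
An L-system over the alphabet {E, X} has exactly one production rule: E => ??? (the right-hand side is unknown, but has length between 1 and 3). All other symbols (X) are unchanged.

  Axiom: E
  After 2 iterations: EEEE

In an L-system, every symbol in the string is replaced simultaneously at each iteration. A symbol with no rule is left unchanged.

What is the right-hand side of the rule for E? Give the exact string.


Answer: EE

Derivation:
Trying E => EE:
  Step 0: E
  Step 1: EE
  Step 2: EEEE
Matches the given result.


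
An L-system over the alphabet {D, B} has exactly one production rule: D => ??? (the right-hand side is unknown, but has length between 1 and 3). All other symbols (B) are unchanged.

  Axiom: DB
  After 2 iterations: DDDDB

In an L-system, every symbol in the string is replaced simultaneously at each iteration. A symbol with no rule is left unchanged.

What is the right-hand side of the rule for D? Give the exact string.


Answer: DD

Derivation:
Trying D => DD:
  Step 0: DB
  Step 1: DDB
  Step 2: DDDDB
Matches the given result.


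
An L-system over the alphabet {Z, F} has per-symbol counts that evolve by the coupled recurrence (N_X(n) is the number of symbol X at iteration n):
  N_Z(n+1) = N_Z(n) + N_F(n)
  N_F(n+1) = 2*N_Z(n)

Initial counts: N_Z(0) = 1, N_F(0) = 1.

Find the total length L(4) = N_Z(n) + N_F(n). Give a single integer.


Answer: 32

Derivation:
Step 0: N_Z=1, N_F=1, L=2
Step 1: N_Z=2, N_F=2, L=4
Step 2: N_Z=4, N_F=4, L=8
Step 3: N_Z=8, N_F=8, L=16
Step 4: N_Z=16, N_F=16, L=32


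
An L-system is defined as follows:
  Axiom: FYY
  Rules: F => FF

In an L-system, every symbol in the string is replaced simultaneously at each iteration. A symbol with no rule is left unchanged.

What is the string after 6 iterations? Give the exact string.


Answer: FFFFFFFFFFFFFFFFFFFFFFFFFFFFFFFFFFFFFFFFFFFFFFFFFFFFFFFFFFFFFFFFYY

Derivation:
Step 0: FYY
Step 1: FFYY
Step 2: FFFFYY
Step 3: FFFFFFFFYY
Step 4: FFFFFFFFFFFFFFFFYY
Step 5: FFFFFFFFFFFFFFFFFFFFFFFFFFFFFFFFYY
Step 6: FFFFFFFFFFFFFFFFFFFFFFFFFFFFFFFFFFFFFFFFFFFFFFFFFFFFFFFFFFFFFFFFYY


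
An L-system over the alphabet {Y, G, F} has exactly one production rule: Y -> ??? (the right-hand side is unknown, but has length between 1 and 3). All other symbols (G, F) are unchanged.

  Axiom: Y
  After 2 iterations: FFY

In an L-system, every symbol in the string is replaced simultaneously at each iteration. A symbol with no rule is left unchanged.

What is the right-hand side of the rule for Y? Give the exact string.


Answer: FY

Derivation:
Trying Y -> FY:
  Step 0: Y
  Step 1: FY
  Step 2: FFY
Matches the given result.


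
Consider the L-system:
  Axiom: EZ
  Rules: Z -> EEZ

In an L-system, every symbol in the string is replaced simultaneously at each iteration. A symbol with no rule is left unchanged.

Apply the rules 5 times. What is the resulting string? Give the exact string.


Step 0: EZ
Step 1: EEEZ
Step 2: EEEEEZ
Step 3: EEEEEEEZ
Step 4: EEEEEEEEEZ
Step 5: EEEEEEEEEEEZ

Answer: EEEEEEEEEEEZ


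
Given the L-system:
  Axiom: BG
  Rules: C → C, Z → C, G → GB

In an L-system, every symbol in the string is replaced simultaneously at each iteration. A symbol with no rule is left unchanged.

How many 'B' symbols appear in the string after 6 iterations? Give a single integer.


Answer: 7

Derivation:
Step 0: BG  (1 'B')
Step 1: BGB  (2 'B')
Step 2: BGBB  (3 'B')
Step 3: BGBBB  (4 'B')
Step 4: BGBBBB  (5 'B')
Step 5: BGBBBBB  (6 'B')
Step 6: BGBBBBBB  (7 'B')


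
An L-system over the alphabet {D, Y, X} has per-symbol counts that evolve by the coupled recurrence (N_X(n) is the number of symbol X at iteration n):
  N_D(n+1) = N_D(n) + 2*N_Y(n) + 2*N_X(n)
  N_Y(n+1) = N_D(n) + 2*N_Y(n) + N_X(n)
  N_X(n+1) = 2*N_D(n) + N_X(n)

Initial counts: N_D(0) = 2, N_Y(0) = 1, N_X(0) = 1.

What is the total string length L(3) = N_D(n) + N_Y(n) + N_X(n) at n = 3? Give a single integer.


Step 0: N_D=2, N_Y=1, N_X=1, L=4
Step 1: N_D=6, N_Y=5, N_X=5, L=16
Step 2: N_D=26, N_Y=21, N_X=17, L=64
Step 3: N_D=102, N_Y=85, N_X=69, L=256

Answer: 256


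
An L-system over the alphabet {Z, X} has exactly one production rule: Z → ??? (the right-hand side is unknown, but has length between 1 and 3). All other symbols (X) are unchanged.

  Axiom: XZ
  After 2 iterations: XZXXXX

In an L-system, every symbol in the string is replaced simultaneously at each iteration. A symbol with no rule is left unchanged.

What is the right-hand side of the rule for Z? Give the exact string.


Trying Z → ZXX:
  Step 0: XZ
  Step 1: XZXX
  Step 2: XZXXXX
Matches the given result.

Answer: ZXX


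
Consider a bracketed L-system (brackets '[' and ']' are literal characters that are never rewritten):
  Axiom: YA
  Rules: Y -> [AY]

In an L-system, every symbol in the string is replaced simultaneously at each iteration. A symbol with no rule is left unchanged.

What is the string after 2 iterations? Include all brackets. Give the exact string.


Answer: [A[AY]]A

Derivation:
Step 0: YA
Step 1: [AY]A
Step 2: [A[AY]]A


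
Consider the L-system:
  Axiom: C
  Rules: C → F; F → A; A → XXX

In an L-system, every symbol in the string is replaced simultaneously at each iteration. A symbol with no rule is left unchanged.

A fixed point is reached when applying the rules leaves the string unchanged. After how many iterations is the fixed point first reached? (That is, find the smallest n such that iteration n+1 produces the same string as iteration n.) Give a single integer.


Answer: 3

Derivation:
Step 0: C
Step 1: F
Step 2: A
Step 3: XXX
Step 4: XXX  (unchanged — fixed point at step 3)


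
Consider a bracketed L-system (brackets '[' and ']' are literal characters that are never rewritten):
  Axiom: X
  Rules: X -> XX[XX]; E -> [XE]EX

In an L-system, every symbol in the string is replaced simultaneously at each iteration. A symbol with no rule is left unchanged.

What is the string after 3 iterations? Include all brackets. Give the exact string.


Answer: XX[XX]XX[XX][XX[XX]XX[XX]]XX[XX]XX[XX][XX[XX]XX[XX]][XX[XX]XX[XX][XX[XX]XX[XX]]XX[XX]XX[XX][XX[XX]XX[XX]]]

Derivation:
Step 0: X
Step 1: XX[XX]
Step 2: XX[XX]XX[XX][XX[XX]XX[XX]]
Step 3: XX[XX]XX[XX][XX[XX]XX[XX]]XX[XX]XX[XX][XX[XX]XX[XX]][XX[XX]XX[XX][XX[XX]XX[XX]]XX[XX]XX[XX][XX[XX]XX[XX]]]


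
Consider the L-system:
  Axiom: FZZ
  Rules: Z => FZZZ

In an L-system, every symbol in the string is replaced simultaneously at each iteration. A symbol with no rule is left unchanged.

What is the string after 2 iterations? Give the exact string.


Step 0: FZZ
Step 1: FFZZZFZZZ
Step 2: FFFZZZFZZZFZZZFFZZZFZZZFZZZ

Answer: FFFZZZFZZZFZZZFFZZZFZZZFZZZ


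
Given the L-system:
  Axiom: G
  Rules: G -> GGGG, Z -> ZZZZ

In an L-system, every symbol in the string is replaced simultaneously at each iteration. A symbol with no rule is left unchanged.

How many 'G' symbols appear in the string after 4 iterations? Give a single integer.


Step 0: G  (1 'G')
Step 1: GGGG  (4 'G')
Step 2: GGGGGGGGGGGGGGGG  (16 'G')
Step 3: GGGGGGGGGGGGGGGGGGGGGGGGGGGGGGGGGGGGGGGGGGGGGGGGGGGGGGGGGGGGGGGG  (64 'G')
Step 4: GGGGGGGGGGGGGGGGGGGGGGGGGGGGGGGGGGGGGGGGGGGGGGGGGGGGGGGGGGGGGGGGGGGGGGGGGGGGGGGGGGGGGGGGGGGGGGGGGGGGGGGGGGGGGGGGGGGGGGGGGGGGGGGGGGGGGGGGGGGGGGGGGGGGGGGGGGGGGGGGGGGGGGGGGGGGGGGGGGGGGGGGGGGGGGGGGGGGGGGGGGGGGGGGGGGGGGGGGGGGGGGGGGGGGGGGGGGGGGGGGGGGGGGGGGGGGGGG  (256 'G')

Answer: 256


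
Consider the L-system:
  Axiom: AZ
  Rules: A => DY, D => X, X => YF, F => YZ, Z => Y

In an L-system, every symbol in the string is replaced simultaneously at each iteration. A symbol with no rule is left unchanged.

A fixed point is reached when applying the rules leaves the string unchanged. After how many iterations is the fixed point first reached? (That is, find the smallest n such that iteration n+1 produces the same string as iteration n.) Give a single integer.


Step 0: AZ
Step 1: DYY
Step 2: XYY
Step 3: YFYY
Step 4: YYZYY
Step 5: YYYYY
Step 6: YYYYY  (unchanged — fixed point at step 5)

Answer: 5


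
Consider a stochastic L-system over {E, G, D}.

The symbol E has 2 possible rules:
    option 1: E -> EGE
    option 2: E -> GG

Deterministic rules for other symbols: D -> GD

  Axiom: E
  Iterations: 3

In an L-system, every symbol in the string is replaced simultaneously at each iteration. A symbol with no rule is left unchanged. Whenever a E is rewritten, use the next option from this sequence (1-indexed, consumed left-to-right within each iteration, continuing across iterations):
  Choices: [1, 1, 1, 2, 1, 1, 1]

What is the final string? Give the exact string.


Answer: GGGEGEGEGEGEGE

Derivation:
Step 0: E
Step 1: EGE  (used choices [1])
Step 2: EGEGEGE  (used choices [1, 1])
Step 3: GGGEGEGEGEGEGE  (used choices [2, 1, 1, 1])


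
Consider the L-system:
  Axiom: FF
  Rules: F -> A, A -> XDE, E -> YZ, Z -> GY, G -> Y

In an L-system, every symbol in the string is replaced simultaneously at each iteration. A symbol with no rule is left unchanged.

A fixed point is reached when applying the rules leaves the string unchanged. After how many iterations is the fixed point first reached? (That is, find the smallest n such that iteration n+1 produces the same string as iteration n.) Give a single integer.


Answer: 5

Derivation:
Step 0: FF
Step 1: AA
Step 2: XDEXDE
Step 3: XDYZXDYZ
Step 4: XDYGYXDYGY
Step 5: XDYYYXDYYY
Step 6: XDYYYXDYYY  (unchanged — fixed point at step 5)


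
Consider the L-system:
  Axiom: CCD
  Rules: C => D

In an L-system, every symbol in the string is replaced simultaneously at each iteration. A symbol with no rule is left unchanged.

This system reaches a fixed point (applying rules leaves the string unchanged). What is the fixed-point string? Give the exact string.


Step 0: CCD
Step 1: DDD
Step 2: DDD  (unchanged — fixed point at step 1)

Answer: DDD


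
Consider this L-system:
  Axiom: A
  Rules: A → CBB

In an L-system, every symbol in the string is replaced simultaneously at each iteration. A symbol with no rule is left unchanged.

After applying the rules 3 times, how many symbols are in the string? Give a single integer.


Step 0: length = 1
Step 1: length = 3
Step 2: length = 3
Step 3: length = 3

Answer: 3


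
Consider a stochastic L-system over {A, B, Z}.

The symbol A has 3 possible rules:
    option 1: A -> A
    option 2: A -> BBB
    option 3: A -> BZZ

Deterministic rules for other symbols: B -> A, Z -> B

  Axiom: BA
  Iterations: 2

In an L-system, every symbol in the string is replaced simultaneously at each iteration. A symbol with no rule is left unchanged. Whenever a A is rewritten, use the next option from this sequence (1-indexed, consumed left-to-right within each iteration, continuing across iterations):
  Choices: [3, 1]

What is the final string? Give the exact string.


Step 0: BA
Step 1: ABZZ  (used choices [3])
Step 2: AABB  (used choices [1])

Answer: AABB


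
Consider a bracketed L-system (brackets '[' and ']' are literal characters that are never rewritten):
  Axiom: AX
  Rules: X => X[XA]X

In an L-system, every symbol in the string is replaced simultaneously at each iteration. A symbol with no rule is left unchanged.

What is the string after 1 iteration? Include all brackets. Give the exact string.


Answer: AX[XA]X

Derivation:
Step 0: AX
Step 1: AX[XA]X


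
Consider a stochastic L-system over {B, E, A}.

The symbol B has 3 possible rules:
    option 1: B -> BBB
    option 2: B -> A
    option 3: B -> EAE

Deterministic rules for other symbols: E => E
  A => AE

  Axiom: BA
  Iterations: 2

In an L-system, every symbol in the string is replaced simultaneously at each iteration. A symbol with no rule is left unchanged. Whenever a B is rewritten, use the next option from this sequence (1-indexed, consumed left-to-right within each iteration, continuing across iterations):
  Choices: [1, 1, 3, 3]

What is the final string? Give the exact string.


Answer: BBBEAEEAEAEE

Derivation:
Step 0: BA
Step 1: BBBAE  (used choices [1])
Step 2: BBBEAEEAEAEE  (used choices [1, 3, 3])


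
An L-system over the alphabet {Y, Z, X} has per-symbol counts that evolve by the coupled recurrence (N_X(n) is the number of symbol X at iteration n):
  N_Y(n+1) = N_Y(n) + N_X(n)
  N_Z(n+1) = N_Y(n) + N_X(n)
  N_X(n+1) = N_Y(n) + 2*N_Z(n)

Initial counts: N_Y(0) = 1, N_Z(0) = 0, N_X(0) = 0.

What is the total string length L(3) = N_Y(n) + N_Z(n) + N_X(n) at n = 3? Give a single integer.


Step 0: N_Y=1, N_Z=0, N_X=0, L=1
Step 1: N_Y=1, N_Z=1, N_X=1, L=3
Step 2: N_Y=2, N_Z=2, N_X=3, L=7
Step 3: N_Y=5, N_Z=5, N_X=6, L=16

Answer: 16


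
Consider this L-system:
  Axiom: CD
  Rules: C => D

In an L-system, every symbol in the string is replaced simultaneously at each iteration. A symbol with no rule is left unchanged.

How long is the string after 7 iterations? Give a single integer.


Answer: 2

Derivation:
Step 0: length = 2
Step 1: length = 2
Step 2: length = 2
Step 3: length = 2
Step 4: length = 2
Step 5: length = 2
Step 6: length = 2
Step 7: length = 2


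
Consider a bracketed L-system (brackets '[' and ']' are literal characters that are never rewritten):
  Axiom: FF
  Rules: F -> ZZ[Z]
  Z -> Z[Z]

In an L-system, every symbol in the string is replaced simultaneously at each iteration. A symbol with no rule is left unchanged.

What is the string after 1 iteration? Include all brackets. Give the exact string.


Answer: ZZ[Z]ZZ[Z]

Derivation:
Step 0: FF
Step 1: ZZ[Z]ZZ[Z]


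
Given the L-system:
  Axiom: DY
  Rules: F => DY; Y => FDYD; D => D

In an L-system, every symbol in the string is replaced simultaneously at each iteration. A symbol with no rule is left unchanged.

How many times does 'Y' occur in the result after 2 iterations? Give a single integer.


Answer: 2

Derivation:
Step 0: DY  (1 'Y')
Step 1: DFDYD  (1 'Y')
Step 2: DDYDFDYDD  (2 'Y')


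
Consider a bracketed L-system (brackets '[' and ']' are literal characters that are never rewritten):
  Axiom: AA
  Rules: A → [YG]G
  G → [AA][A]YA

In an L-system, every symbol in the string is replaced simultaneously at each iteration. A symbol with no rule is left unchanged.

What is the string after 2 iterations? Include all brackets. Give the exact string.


Answer: [Y[AA][A]YA][AA][A]YA[Y[AA][A]YA][AA][A]YA

Derivation:
Step 0: AA
Step 1: [YG]G[YG]G
Step 2: [Y[AA][A]YA][AA][A]YA[Y[AA][A]YA][AA][A]YA


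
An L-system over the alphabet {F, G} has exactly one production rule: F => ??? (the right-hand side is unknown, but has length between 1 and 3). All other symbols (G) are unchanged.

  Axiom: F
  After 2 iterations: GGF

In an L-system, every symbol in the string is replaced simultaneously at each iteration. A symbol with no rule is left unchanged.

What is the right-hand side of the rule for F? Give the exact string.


Trying F => GF:
  Step 0: F
  Step 1: GF
  Step 2: GGF
Matches the given result.

Answer: GF


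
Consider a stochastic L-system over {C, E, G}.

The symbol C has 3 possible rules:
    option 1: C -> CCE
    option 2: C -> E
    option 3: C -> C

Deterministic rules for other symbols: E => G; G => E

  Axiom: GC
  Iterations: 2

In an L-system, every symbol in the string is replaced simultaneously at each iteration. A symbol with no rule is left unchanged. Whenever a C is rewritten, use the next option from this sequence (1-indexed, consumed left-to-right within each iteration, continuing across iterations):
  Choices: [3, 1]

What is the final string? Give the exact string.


Step 0: GC
Step 1: EC  (used choices [3])
Step 2: GCCE  (used choices [1])

Answer: GCCE


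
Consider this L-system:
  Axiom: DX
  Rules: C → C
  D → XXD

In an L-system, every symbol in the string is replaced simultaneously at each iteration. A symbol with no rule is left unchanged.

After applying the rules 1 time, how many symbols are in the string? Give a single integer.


Answer: 4

Derivation:
Step 0: length = 2
Step 1: length = 4


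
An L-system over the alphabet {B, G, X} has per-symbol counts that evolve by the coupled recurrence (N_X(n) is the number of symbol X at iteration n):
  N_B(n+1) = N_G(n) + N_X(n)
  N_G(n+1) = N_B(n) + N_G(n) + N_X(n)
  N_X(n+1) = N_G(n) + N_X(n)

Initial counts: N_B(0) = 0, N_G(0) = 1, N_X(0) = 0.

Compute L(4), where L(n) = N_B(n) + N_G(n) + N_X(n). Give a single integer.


Answer: 41

Derivation:
Step 0: N_B=0, N_G=1, N_X=0, L=1
Step 1: N_B=1, N_G=1, N_X=1, L=3
Step 2: N_B=2, N_G=3, N_X=2, L=7
Step 3: N_B=5, N_G=7, N_X=5, L=17
Step 4: N_B=12, N_G=17, N_X=12, L=41


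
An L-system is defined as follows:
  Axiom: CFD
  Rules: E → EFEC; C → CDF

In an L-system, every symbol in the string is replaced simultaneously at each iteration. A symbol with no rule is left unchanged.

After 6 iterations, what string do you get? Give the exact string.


Answer: CDFDFDFDFDFDFFD

Derivation:
Step 0: CFD
Step 1: CDFFD
Step 2: CDFDFFD
Step 3: CDFDFDFFD
Step 4: CDFDFDFDFFD
Step 5: CDFDFDFDFDFFD
Step 6: CDFDFDFDFDFDFFD


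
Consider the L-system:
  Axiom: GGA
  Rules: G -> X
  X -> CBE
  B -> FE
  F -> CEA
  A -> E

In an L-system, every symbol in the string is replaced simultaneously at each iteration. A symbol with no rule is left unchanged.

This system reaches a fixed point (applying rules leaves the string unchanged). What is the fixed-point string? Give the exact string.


Answer: CCEEEECCEEEEE

Derivation:
Step 0: GGA
Step 1: XXE
Step 2: CBECBEE
Step 3: CFEECFEEE
Step 4: CCEAEECCEAEEE
Step 5: CCEEEECCEEEEE
Step 6: CCEEEECCEEEEE  (unchanged — fixed point at step 5)


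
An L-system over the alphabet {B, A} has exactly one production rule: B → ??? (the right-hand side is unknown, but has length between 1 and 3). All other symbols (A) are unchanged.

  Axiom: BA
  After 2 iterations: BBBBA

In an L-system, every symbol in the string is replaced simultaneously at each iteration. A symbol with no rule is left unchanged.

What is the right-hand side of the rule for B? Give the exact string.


Answer: BB

Derivation:
Trying B → BB:
  Step 0: BA
  Step 1: BBA
  Step 2: BBBBA
Matches the given result.


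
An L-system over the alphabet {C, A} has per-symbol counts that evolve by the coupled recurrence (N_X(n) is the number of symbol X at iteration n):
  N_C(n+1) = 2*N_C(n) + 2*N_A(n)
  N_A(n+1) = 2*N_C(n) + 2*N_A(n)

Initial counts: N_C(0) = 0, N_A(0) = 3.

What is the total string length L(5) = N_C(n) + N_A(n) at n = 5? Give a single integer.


Answer: 3072

Derivation:
Step 0: N_C=0, N_A=3, L=3
Step 1: N_C=6, N_A=6, L=12
Step 2: N_C=24, N_A=24, L=48
Step 3: N_C=96, N_A=96, L=192
Step 4: N_C=384, N_A=384, L=768
Step 5: N_C=1536, N_A=1536, L=3072


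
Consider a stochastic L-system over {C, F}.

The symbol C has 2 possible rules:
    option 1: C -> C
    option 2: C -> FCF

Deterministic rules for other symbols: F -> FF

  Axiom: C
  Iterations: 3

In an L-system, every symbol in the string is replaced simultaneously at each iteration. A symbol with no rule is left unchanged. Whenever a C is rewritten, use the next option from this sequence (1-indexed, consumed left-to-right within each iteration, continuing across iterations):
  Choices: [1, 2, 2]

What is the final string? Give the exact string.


Answer: FFFCFFF

Derivation:
Step 0: C
Step 1: C  (used choices [1])
Step 2: FCF  (used choices [2])
Step 3: FFFCFFF  (used choices [2])


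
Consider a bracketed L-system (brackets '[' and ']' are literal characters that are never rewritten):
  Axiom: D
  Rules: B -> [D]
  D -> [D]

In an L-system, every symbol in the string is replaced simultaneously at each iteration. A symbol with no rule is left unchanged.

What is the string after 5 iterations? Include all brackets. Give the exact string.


Answer: [[[[[D]]]]]

Derivation:
Step 0: D
Step 1: [D]
Step 2: [[D]]
Step 3: [[[D]]]
Step 4: [[[[D]]]]
Step 5: [[[[[D]]]]]


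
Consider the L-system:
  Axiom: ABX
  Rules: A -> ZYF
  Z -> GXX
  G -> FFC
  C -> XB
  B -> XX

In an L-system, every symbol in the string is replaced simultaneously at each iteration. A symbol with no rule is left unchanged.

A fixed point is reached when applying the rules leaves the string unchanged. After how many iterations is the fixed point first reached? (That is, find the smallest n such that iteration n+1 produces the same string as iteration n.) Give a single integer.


Answer: 5

Derivation:
Step 0: ABX
Step 1: ZYFXXX
Step 2: GXXYFXXX
Step 3: FFCXXYFXXX
Step 4: FFXBXXYFXXX
Step 5: FFXXXXXYFXXX
Step 6: FFXXXXXYFXXX  (unchanged — fixed point at step 5)


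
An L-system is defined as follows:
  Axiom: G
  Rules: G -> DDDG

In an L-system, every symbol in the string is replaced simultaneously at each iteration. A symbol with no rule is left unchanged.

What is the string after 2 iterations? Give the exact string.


Answer: DDDDDDG

Derivation:
Step 0: G
Step 1: DDDG
Step 2: DDDDDDG


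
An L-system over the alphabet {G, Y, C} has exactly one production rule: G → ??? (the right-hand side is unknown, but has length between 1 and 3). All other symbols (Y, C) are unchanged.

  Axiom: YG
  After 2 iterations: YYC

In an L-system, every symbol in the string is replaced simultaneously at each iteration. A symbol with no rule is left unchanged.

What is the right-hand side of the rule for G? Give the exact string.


Trying G → YC:
  Step 0: YG
  Step 1: YYC
  Step 2: YYC
Matches the given result.

Answer: YC


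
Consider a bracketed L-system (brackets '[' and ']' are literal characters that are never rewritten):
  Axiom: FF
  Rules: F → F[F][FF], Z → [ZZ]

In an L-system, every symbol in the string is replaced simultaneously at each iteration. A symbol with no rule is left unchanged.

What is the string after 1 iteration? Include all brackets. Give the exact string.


Answer: F[F][FF]F[F][FF]

Derivation:
Step 0: FF
Step 1: F[F][FF]F[F][FF]


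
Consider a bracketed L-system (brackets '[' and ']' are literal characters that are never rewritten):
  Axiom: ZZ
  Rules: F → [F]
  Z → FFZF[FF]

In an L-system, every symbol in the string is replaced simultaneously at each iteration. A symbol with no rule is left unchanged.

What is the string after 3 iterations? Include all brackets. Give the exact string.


Answer: [[F]][[F]][F][F]FFZF[FF][F][[F][F]][[F]][[[F]][[F]]][[F]][[F]][F][F]FFZF[FF][F][[F][F]][[F]][[[F]][[F]]]

Derivation:
Step 0: ZZ
Step 1: FFZF[FF]FFZF[FF]
Step 2: [F][F]FFZF[FF][F][[F][F]][F][F]FFZF[FF][F][[F][F]]
Step 3: [[F]][[F]][F][F]FFZF[FF][F][[F][F]][[F]][[[F]][[F]]][[F]][[F]][F][F]FFZF[FF][F][[F][F]][[F]][[[F]][[F]]]


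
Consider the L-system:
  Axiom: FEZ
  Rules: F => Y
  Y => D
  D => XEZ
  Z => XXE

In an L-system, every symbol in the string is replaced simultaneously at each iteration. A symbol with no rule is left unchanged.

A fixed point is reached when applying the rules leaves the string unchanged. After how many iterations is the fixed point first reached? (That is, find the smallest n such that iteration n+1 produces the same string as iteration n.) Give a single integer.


Answer: 4

Derivation:
Step 0: FEZ
Step 1: YEXXE
Step 2: DEXXE
Step 3: XEZEXXE
Step 4: XEXXEEXXE
Step 5: XEXXEEXXE  (unchanged — fixed point at step 4)


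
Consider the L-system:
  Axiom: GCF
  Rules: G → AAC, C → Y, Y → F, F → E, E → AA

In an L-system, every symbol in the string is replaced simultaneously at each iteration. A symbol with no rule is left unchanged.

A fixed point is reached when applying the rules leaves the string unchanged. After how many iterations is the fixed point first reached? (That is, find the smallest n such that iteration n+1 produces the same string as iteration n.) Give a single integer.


Answer: 5

Derivation:
Step 0: GCF
Step 1: AACYE
Step 2: AAYFAA
Step 3: AAFEAA
Step 4: AAEAAAA
Step 5: AAAAAAAA
Step 6: AAAAAAAA  (unchanged — fixed point at step 5)


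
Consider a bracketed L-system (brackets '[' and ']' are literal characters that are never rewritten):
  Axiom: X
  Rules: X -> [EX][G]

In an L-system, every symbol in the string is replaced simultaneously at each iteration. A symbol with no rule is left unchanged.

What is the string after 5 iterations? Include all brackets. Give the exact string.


Answer: [E[E[E[E[EX][G]][G]][G]][G]][G]

Derivation:
Step 0: X
Step 1: [EX][G]
Step 2: [E[EX][G]][G]
Step 3: [E[E[EX][G]][G]][G]
Step 4: [E[E[E[EX][G]][G]][G]][G]
Step 5: [E[E[E[E[EX][G]][G]][G]][G]][G]


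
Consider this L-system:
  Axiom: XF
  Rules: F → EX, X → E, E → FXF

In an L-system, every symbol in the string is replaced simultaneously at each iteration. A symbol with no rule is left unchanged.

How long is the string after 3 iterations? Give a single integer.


Answer: 13

Derivation:
Step 0: length = 2
Step 1: length = 3
Step 2: length = 7
Step 3: length = 13


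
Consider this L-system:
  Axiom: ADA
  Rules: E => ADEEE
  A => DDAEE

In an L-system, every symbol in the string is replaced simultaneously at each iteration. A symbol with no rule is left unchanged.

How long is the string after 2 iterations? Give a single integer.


Answer: 35

Derivation:
Step 0: length = 3
Step 1: length = 11
Step 2: length = 35


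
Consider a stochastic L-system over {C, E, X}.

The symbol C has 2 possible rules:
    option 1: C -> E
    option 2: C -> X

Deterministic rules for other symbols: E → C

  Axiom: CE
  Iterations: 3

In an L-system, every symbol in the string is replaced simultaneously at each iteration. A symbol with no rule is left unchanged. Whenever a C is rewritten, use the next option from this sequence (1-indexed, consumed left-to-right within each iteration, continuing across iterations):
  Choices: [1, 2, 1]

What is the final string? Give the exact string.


Answer: EX

Derivation:
Step 0: CE
Step 1: EC  (used choices [1])
Step 2: CX  (used choices [2])
Step 3: EX  (used choices [1])


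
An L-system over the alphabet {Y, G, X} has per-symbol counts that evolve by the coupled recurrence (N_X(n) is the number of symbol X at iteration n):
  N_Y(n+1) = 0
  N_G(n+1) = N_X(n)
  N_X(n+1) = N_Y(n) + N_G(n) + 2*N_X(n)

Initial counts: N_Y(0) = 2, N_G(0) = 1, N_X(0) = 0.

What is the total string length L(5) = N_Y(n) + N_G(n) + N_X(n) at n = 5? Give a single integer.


Answer: 123

Derivation:
Step 0: N_Y=2, N_G=1, N_X=0, L=3
Step 1: N_Y=0, N_G=0, N_X=3, L=3
Step 2: N_Y=0, N_G=3, N_X=6, L=9
Step 3: N_Y=0, N_G=6, N_X=15, L=21
Step 4: N_Y=0, N_G=15, N_X=36, L=51
Step 5: N_Y=0, N_G=36, N_X=87, L=123


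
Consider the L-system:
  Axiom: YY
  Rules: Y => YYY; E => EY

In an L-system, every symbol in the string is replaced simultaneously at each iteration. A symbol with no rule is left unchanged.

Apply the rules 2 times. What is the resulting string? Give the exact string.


Step 0: YY
Step 1: YYYYYY
Step 2: YYYYYYYYYYYYYYYYYY

Answer: YYYYYYYYYYYYYYYYYY


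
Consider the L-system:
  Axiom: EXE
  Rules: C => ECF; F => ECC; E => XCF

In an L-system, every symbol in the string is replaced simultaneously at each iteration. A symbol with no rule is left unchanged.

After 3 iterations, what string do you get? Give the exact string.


Answer: XXCFECFECCXCFECFECFXXXCFECFECCXCFECFECF

Derivation:
Step 0: EXE
Step 1: XCFXXCF
Step 2: XECFECCXXECFECC
Step 3: XXCFECFECCXCFECFECFXXXCFECFECCXCFECFECF


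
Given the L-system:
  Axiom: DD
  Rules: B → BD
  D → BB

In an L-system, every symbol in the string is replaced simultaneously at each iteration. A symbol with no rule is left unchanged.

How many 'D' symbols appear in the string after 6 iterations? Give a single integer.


Step 0: DD  (2 'D')
Step 1: BBBB  (0 'D')
Step 2: BDBDBDBD  (4 'D')
Step 3: BDBBBDBBBDBBBDBB  (4 'D')
Step 4: BDBBBDBDBDBBBDBDBDBBBDBDBDBBBDBD  (12 'D')
Step 5: BDBBBDBDBDBBBDBBBDBBBDBDBDBBBDBBBDBBBDBDBDBBBDBBBDBBBDBDBDBBBDBB  (20 'D')
Step 6: BDBBBDBDBDBBBDBBBDBBBDBDBDBBBDBDBDBBBDBDBDBBBDBBBDBBBDBDBDBBBDBDBDBBBDBDBDBBBDBBBDBBBDBDBDBBBDBDBDBBBDBDBDBBBDBBBDBBBDBDBDBBBDBD  (44 'D')

Answer: 44


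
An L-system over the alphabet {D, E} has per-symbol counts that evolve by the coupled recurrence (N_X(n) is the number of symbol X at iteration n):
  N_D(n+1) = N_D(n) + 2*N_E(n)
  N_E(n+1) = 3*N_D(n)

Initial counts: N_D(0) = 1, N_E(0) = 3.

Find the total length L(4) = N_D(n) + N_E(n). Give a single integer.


Step 0: N_D=1, N_E=3, L=4
Step 1: N_D=7, N_E=3, L=10
Step 2: N_D=13, N_E=21, L=34
Step 3: N_D=55, N_E=39, L=94
Step 4: N_D=133, N_E=165, L=298

Answer: 298


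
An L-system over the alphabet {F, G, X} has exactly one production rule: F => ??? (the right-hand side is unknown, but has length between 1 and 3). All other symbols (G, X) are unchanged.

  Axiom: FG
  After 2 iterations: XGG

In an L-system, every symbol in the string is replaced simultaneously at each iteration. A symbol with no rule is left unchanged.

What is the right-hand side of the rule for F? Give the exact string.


Trying F => XG:
  Step 0: FG
  Step 1: XGG
  Step 2: XGG
Matches the given result.

Answer: XG


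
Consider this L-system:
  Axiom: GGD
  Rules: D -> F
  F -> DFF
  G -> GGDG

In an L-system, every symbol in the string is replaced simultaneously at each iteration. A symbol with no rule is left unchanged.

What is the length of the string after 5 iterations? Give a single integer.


Step 0: length = 3
Step 1: length = 9
Step 2: length = 29
Step 3: length = 91
Step 4: length = 283
Step 5: length = 873

Answer: 873


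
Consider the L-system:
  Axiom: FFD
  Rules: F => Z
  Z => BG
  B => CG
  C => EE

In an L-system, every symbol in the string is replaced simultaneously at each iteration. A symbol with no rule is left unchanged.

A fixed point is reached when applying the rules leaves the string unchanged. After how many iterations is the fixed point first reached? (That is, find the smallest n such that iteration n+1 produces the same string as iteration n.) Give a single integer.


Answer: 4

Derivation:
Step 0: FFD
Step 1: ZZD
Step 2: BGBGD
Step 3: CGGCGGD
Step 4: EEGGEEGGD
Step 5: EEGGEEGGD  (unchanged — fixed point at step 4)


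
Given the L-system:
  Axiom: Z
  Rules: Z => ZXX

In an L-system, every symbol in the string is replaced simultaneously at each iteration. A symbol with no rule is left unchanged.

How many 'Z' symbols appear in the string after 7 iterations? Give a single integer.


Step 0: Z  (1 'Z')
Step 1: ZXX  (1 'Z')
Step 2: ZXXXX  (1 'Z')
Step 3: ZXXXXXX  (1 'Z')
Step 4: ZXXXXXXXX  (1 'Z')
Step 5: ZXXXXXXXXXX  (1 'Z')
Step 6: ZXXXXXXXXXXXX  (1 'Z')
Step 7: ZXXXXXXXXXXXXXX  (1 'Z')

Answer: 1


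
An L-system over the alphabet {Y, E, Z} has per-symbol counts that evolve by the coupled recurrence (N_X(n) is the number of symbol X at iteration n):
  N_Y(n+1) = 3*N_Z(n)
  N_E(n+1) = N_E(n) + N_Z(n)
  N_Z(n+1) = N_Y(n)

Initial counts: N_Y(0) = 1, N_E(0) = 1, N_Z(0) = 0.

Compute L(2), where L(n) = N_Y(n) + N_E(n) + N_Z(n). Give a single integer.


Step 0: N_Y=1, N_E=1, N_Z=0, L=2
Step 1: N_Y=0, N_E=1, N_Z=1, L=2
Step 2: N_Y=3, N_E=2, N_Z=0, L=5

Answer: 5


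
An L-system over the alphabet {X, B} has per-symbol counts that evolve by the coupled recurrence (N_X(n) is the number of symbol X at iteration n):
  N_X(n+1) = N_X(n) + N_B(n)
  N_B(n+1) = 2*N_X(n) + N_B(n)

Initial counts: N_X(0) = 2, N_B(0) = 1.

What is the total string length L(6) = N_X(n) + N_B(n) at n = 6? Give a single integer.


Step 0: N_X=2, N_B=1, L=3
Step 1: N_X=3, N_B=5, L=8
Step 2: N_X=8, N_B=11, L=19
Step 3: N_X=19, N_B=27, L=46
Step 4: N_X=46, N_B=65, L=111
Step 5: N_X=111, N_B=157, L=268
Step 6: N_X=268, N_B=379, L=647

Answer: 647


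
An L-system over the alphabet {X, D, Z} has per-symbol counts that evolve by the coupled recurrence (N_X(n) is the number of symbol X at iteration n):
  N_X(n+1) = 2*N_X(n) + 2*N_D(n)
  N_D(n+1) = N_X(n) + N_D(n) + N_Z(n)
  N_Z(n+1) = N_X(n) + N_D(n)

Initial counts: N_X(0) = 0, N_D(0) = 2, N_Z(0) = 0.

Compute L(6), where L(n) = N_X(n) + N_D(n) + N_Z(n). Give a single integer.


Step 0: N_X=0, N_D=2, N_Z=0, L=2
Step 1: N_X=4, N_D=2, N_Z=2, L=8
Step 2: N_X=12, N_D=8, N_Z=6, L=26
Step 3: N_X=40, N_D=26, N_Z=20, L=86
Step 4: N_X=132, N_D=86, N_Z=66, L=284
Step 5: N_X=436, N_D=284, N_Z=218, L=938
Step 6: N_X=1440, N_D=938, N_Z=720, L=3098

Answer: 3098
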